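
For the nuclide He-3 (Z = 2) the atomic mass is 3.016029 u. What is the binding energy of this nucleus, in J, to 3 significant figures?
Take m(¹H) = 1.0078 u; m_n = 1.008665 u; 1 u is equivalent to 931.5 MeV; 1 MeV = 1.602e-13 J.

1.23e-12 J

Σm = 2·m(¹H) + 1·m_n = 2.0156 + 1.008665 = 3.024265 u
The mass defect is 3.024265 − 3.016029 = 0.008236 u.
Converting to energy: 0.008236 u × 931.5 MeV/u = 7.67183 MeV
In joules: 7.67183 MeV × 1.602e-13 J/MeV = 1.2290e-12 J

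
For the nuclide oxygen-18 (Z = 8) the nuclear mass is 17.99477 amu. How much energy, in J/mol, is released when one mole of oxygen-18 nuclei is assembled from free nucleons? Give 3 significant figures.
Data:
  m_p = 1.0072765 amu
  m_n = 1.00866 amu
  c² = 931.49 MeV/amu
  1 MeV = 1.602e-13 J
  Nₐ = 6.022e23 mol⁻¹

1.35e+13 J/mol

The nucleus contains 8 protons and 18 − 8 = 10 neutrons.
Total constituent mass: 8 × 1.0072765 + 10 × 1.00866 = 18.1448120 amu
Mass defect Δm = 18.1448120 − 17.99477 = 0.1500420 amu
Converting to energy: 0.1500420 amu × 931.49 MeV/amu = 139.763 MeV
Per nucleus in joules: 139.763 MeV × 1.602e-13 J/MeV = 2.2390e-11 J
Per mole: 2.2390e-11 J × 6.022e23 mol⁻¹ = 1.3483e+13 J/mol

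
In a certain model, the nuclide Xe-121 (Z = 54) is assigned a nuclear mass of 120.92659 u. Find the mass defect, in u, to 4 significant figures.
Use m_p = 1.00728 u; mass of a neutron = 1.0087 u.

With 54 protons and 67 neutrons (A = 121):
Total constituent mass: 54 × 1.00728 + 67 × 1.0087 = 121.97602 u
Mass defect Δm = 121.97602 − 120.92659 = 1.04943 u

1.049 u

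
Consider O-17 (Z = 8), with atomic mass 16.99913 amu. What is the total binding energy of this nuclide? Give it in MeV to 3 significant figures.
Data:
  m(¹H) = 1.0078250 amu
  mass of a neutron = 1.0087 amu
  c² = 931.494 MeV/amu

132 MeV

With 8 protons and 9 neutrons (A = 17):
Total constituent mass: 8 × 1.0078250 + 9 × 1.0087 = 17.1409000 amu
Δm = 17.1409000 − 16.99913 = 0.1417700 amu
E_B = 0.1417700 × 931.494 = 132.058 MeV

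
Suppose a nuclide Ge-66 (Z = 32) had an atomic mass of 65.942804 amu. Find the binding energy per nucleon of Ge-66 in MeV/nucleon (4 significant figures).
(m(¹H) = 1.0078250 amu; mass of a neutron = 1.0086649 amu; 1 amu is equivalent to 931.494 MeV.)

8.499 MeV/nucleon

With 32 protons and 34 neutrons (A = 66):
Mass of separated nucleons = 32(1.0078250) + 34(1.0086649) = 32.2504000 + 34.2946066 = 66.5450066 amu
Mass defect Δm = 66.5450066 − 65.942804 = 0.6022026 amu
E_B = 0.6022026 × 931.494 = 560.948 MeV
Per nucleon: 560.948 / 66 = 8.499 MeV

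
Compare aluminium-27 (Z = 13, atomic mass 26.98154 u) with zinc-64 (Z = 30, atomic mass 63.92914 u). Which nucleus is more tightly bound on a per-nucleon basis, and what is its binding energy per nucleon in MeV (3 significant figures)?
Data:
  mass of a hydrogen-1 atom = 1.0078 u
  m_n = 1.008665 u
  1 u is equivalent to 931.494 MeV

aluminium-27: Σm = 13(1.0078) + 14(1.008665) = 27.222710 u; Δm = 0.241170 u; E_B = 224.65 MeV; E_B/A = 8.320 MeV
zinc-64: Σm = 30(1.0078) + 34(1.008665) = 64.528610 u; Δm = 0.599470 u; E_B = 558.40 MeV; E_B/A = 8.725 MeV
zinc-64 has the higher binding energy per nucleon, so it is the more tightly bound nucleus.

zinc-64; 8.73 MeV/nucleon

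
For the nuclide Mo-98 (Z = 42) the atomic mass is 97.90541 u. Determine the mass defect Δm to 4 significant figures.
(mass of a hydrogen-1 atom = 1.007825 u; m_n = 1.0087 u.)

0.9104 u

Total constituent mass: 42 × 1.007825 + 56 × 1.0087 = 98.815850 u
The mass defect is 98.815850 − 97.90541 = 0.910440 u.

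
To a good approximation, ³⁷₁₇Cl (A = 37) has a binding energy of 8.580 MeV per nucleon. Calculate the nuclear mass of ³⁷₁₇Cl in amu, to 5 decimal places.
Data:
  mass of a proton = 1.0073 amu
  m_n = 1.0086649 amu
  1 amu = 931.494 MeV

Total binding energy = 37 × 8.580 = 317.460 MeV
Mass defect = 317.460 MeV / (931.494 MeV/amu) = 0.3408073 amu
Constituent mass = 17(1.0073) + 20(1.0086649) = 37.2973980 amu
Nuclear mass = 37.2973980 − 0.3408073 = 36.9565907 amu ≈ 36.95659 amu (to 5 decimal places)

36.95659 amu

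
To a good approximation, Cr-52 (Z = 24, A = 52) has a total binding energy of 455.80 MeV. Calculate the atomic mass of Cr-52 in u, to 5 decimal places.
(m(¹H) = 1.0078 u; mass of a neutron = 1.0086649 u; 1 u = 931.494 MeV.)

51.94050 u

Mass defect = 455.80 MeV / (931.494 MeV/u) = 0.4893215 u
Constituent mass = 24(1.0078) + 28(1.0086649) = 52.4298172 u
Atomic mass = 52.4298172 − 0.4893215 = 51.9404957 u ≈ 51.94050 u (to 5 decimal places)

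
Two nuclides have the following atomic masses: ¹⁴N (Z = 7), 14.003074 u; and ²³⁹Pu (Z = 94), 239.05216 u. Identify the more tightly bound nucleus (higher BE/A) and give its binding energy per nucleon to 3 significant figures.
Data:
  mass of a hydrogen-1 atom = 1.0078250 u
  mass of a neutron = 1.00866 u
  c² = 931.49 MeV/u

¹⁴N: Σm = 7(1.0078250) + 7(1.00866) = 14.1153950 u; Δm = 0.1123210 u; E_B = 104.626 MeV; E_B/A = 7.473 MeV
²³⁹Pu: Σm = 94(1.0078250) + 145(1.00866) = 240.9912500 u; Δm = 1.9390900 u; E_B = 1806.243 MeV; E_B/A = 7.558 MeV
²³⁹Pu has the higher binding energy per nucleon, so it is the more tightly bound nucleus.

²³⁹Pu; 7.56 MeV/nucleon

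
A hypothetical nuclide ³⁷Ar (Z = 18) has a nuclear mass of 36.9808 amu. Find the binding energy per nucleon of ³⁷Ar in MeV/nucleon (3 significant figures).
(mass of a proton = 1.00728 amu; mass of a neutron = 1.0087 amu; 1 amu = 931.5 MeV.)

Total constituent mass: 18 × 1.00728 + 19 × 1.0087 = 37.29634 amu
Δm = 37.29634 − 36.9808 = 0.31554 amu
E_B = 0.31554 × 931.5 = 293.926 MeV
Per nucleon: 293.926 / 37 = 7.944 MeV

7.94 MeV/nucleon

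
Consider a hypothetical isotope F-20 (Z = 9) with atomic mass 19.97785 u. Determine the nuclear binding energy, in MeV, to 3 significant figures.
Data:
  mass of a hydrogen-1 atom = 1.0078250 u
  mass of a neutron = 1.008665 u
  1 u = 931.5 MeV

Σm = 9·m(¹H) + 11·m_n = 9.0704250 + 11.095315 = 20.1657400 u
Δm = 20.1657400 − 19.97785 = 0.1878900 u
Binding energy = Δm·c² = 0.1878900 × 931.5 MeV/u = 175.020 MeV

175 MeV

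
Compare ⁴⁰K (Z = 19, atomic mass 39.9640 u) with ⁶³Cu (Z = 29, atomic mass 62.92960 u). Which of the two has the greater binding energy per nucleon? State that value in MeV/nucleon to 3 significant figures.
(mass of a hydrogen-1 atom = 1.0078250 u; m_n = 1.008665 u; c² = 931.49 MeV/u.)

⁴⁰K: Σm = 19(1.0078250) + 21(1.008665) = 40.3306400 u; Δm = 0.3666400 u; E_B = 341.52 MeV; E_B/A = 8.538 MeV
⁶³Cu: Σm = 29(1.0078250) + 34(1.008665) = 63.5215350 u; Δm = 0.5919350 u; E_B = 551.38 MeV; E_B/A = 8.752 MeV
⁶³Cu has the higher binding energy per nucleon, so it is the more tightly bound nucleus.

⁶³Cu; 8.75 MeV/nucleon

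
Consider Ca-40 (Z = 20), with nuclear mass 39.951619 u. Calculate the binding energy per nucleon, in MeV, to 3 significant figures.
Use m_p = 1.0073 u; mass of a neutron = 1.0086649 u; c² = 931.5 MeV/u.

8.56 MeV/nucleon

Total constituent mass: 20 × 1.0073 + 20 × 1.0086649 = 40.3192980 u
Δm = 40.3192980 − 39.951619 = 0.3676790 u
E_B = 0.3676790 × 931.5 = 342.493 MeV
Per nucleon: 342.493 / 40 = 8.562 MeV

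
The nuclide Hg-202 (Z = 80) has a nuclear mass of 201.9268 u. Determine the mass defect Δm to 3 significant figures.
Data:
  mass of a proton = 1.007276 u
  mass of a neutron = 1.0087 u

1.72 u

Z = 80, so N = A − Z = 202 − 80 = 122.
Σm = 80·m_p + 122·m_n = 80.582080 + 123.0614 = 203.643480 u
Δm = 203.643480 − 201.9268 = 1.716680 u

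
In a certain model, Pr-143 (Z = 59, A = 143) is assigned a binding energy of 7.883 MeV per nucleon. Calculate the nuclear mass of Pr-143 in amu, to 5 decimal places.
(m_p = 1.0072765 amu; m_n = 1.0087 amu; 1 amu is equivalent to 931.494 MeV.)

Total binding energy = 143 × 7.883 = 1127.269 MeV
Mass defect = 1127.269 MeV / (931.494 MeV/amu) = 1.2101731 amu
Constituent mass = 59(1.0072765) + 84(1.0087) = 144.1601135 amu
Nuclear mass = 144.1601135 − 1.2101731 = 142.9499404 amu ≈ 142.94994 amu (to 5 decimal places)

142.94994 amu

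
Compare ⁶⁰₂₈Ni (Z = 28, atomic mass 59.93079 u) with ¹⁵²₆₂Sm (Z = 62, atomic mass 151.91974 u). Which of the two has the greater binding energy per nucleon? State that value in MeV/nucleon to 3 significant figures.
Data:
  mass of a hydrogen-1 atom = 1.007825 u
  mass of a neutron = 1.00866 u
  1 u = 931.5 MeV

⁶⁰₂₈Ni; 8.78 MeV/nucleon

⁶⁰₂₈Ni: Σm = 28(1.007825) + 32(1.00866) = 60.496220 u; Δm = 0.565430 u; E_B = 526.70 MeV; E_B/A = 8.778 MeV
¹⁵²₆₂Sm: Σm = 62(1.007825) + 90(1.00866) = 153.264550 u; Δm = 1.344810 u; E_B = 1252.7 MeV; E_B/A = 8.241 MeV
⁶⁰₂₈Ni has the higher binding energy per nucleon, so it is the more tightly bound nucleus.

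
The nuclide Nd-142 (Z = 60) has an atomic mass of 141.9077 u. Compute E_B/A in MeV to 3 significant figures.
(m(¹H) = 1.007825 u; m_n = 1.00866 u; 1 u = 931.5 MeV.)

With 60 protons and 82 neutrons (A = 142):
Σm = 60·m(¹H) + 82·m_n = 60.469500 + 82.71012 = 143.179620 u
Mass defect Δm = 143.179620 − 141.9077 = 1.271920 u
Binding energy = Δm·c² = 1.271920 × 931.5 MeV/u = 1184.79 MeV
Dividing by A = 142 gives 8.344 MeV per nucleon.

8.34 MeV/nucleon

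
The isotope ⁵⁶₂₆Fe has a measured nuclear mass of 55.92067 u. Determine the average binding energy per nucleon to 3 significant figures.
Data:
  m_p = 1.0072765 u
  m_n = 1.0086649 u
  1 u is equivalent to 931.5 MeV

With 26 protons and 30 neutrons (A = 56):
Total constituent mass: 26 × 1.0072765 + 30 × 1.0086649 = 56.4491360 u
Δm = 56.4491360 − 55.92067 = 0.5284660 u
Converting to energy: 0.5284660 u × 931.5 MeV/u = 492.266 MeV
Per nucleon: 492.266 / 56 = 8.790 MeV

8.79 MeV/nucleon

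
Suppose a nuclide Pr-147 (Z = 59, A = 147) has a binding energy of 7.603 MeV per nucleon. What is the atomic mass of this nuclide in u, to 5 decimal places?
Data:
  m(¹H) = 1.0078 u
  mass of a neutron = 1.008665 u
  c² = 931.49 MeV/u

Total binding energy = 147 × 7.603 = 1117.641 MeV
Mass defect = 1117.641 MeV / (931.49 MeV/u) = 1.1998422 u
Constituent mass = 59(1.0078) + 88(1.008665) = 148.222720 u
Atomic mass = 148.222720 − 1.1998422 = 147.0228778 u ≈ 147.02288 u (to 5 decimal places)

147.02288 u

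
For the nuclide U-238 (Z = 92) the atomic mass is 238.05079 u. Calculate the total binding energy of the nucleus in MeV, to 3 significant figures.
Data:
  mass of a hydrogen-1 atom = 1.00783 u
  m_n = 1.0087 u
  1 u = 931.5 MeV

1810 MeV

Mass of separated nucleons = 92(1.00783) + 146(1.0087) = 92.72036 + 147.2702 = 239.99056 u
The mass defect is 239.99056 − 238.05079 = 1.93977 u.
Converting to energy: 1.93977 u × 931.5 MeV/u = 1806.90 MeV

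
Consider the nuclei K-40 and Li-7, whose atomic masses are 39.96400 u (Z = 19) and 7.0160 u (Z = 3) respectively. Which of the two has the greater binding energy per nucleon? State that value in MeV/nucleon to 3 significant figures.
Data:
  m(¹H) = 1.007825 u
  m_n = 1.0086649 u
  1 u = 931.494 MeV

K-40: Σm = 19(1.007825) + 21(1.0086649) = 40.3306379 u; Δm = 0.3666379 u; E_B = 341.52 MeV; E_B/A = 8.538 MeV
Li-7: Σm = 3(1.007825) + 4(1.0086649) = 7.0581346 u; Δm = 0.0421346 u; E_B = 39.248 MeV; E_B/A = 5.607 MeV
K-40 has the higher binding energy per nucleon, so it is the more tightly bound nucleus.

K-40; 8.54 MeV/nucleon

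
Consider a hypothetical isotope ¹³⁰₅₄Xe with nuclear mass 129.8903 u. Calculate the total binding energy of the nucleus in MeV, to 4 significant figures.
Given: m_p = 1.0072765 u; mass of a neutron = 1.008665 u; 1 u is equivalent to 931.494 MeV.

1082 MeV

Mass of separated nucleons = 54(1.0072765) + 76(1.008665) = 54.3929310 + 76.658540 = 131.0514710 u
Mass defect Δm = 131.0514710 − 129.8903 = 1.1611710 u
Binding energy = Δm·c² = 1.1611710 × 931.494 MeV/u = 1081.62 MeV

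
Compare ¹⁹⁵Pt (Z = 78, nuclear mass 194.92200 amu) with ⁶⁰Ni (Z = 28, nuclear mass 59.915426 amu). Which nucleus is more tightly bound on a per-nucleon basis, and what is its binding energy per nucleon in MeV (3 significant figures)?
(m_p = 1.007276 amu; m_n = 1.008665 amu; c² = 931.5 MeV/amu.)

¹⁹⁵Pt: Σm = 78(1.007276) + 117(1.008665) = 196.581333 amu; Δm = 1.659333 amu; E_B = 1545.7 MeV; E_B/A = 7.927 MeV
⁶⁰Ni: Σm = 28(1.007276) + 32(1.008665) = 60.481008 amu; Δm = 0.565582 amu; E_B = 526.84 MeV; E_B/A = 8.781 MeV
⁶⁰Ni has the higher binding energy per nucleon, so it is the more tightly bound nucleus.

⁶⁰Ni; 8.78 MeV/nucleon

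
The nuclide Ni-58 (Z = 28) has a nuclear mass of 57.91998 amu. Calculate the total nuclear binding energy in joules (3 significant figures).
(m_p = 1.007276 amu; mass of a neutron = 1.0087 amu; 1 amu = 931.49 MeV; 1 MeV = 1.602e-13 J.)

The nucleus contains 28 protons and 58 − 28 = 30 neutrons.
Mass of separated nucleons = 28(1.007276) + 30(1.0087) = 28.203728 + 30.2610 = 58.464728 amu
Mass defect Δm = 58.464728 − 57.91998 = 0.544748 amu
Binding energy = Δm·c² = 0.544748 × 931.49 MeV/amu = 507.427 MeV
In joules: 507.427 MeV × 1.602e-13 J/MeV = 8.1290e-11 J

8.13e-11 J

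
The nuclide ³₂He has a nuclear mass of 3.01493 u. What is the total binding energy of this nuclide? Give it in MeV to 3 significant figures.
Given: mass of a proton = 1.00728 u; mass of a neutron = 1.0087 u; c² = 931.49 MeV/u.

Σm = 2·m_p + 1·m_n = 2.01456 + 1.0087 = 3.02326 u
Mass defect Δm = 3.02326 − 3.01493 = 0.00833 u
Converting to energy: 0.00833 u × 931.49 MeV/u = 7.75931 MeV

7.76 MeV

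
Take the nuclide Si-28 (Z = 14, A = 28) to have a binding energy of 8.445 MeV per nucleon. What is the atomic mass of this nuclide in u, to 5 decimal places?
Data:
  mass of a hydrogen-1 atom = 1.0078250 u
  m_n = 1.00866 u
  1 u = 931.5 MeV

27.97694 u

Total binding energy = 28 × 8.445 = 236.460 MeV
Mass defect = 236.460 MeV / (931.5 MeV/u) = 0.2538486 u
Constituent mass = 14(1.0078250) + 14(1.00866) = 28.2307900 u
Atomic mass = 28.2307900 − 0.2538486 = 27.9769414 u ≈ 27.97694 u (to 5 decimal places)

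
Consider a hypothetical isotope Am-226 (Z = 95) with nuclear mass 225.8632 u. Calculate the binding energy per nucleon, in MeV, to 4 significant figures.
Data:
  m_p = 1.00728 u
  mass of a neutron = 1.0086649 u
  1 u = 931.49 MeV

The nucleus contains 95 protons and 226 − 95 = 131 neutrons.
Total constituent mass: 95 × 1.00728 + 131 × 1.0086649 = 227.8267019 u
Δm = 227.8267019 − 225.8632 = 1.9635019 u
Binding energy = Δm·c² = 1.9635019 × 931.49 MeV/u = 1828.98 MeV
Dividing by A = 226 gives 8.093 MeV per nucleon.

8.093 MeV/nucleon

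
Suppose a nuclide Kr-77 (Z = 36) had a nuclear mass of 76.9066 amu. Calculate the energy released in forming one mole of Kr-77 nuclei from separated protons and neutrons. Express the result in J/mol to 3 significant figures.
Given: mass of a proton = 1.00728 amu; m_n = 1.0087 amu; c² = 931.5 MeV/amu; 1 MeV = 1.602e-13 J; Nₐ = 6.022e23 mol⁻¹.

Total constituent mass: 36 × 1.00728 + 41 × 1.0087 = 77.61878 amu
Δm = 77.61878 − 76.9066 = 0.71218 amu
Binding energy = Δm·c² = 0.71218 × 931.5 MeV/amu = 663.396 MeV
Per nucleus in joules: 663.396 MeV × 1.602e-13 J/MeV = 1.0628e-10 J
Per mole: 1.0628e-10 J × 6.022e23 mol⁻¹ = 6.4002e+13 J/mol

6.40e+13 J/mol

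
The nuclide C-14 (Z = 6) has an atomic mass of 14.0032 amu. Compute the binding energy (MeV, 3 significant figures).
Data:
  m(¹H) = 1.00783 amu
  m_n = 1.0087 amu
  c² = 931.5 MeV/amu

Z = 6, so N = A − Z = 14 − 6 = 8.
Mass of separated nucleons = 6(1.00783) + 8(1.0087) = 6.04698 + 8.0696 = 14.11658 amu
The mass defect is 14.11658 − 14.0032 = 0.11338 amu.
Converting to energy: 0.11338 amu × 931.5 MeV/amu = 105.613 MeV

106 MeV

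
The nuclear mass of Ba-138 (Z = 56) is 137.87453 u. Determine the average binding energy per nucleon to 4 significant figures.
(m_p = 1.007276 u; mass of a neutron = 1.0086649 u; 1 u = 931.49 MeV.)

8.393 MeV/nucleon

Σm = 56·m_p + 82·m_n = 56.407456 + 82.7105218 = 139.1179778 u
Mass defect Δm = 139.1179778 − 137.87453 = 1.2434478 u
E_B = 1.2434478 × 931.49 = 1158.26 MeV
Per nucleon: 1158.26 / 138 = 8.393 MeV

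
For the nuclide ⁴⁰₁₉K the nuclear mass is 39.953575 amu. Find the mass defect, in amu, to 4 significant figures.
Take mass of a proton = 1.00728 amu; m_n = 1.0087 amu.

With 19 protons and 21 neutrons (A = 40):
Mass of separated nucleons = 19(1.00728) + 21(1.0087) = 19.13832 + 21.1827 = 40.32102 amu
Mass defect Δm = 40.32102 − 39.953575 = 0.367445 amu

0.3674 amu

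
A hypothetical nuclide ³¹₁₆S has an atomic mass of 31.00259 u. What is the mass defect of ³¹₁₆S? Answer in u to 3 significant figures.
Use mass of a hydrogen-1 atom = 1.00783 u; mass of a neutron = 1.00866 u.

0.253 u

Total constituent mass: 16 × 1.00783 + 15 × 1.00866 = 31.25518 u
The mass defect is 31.25518 − 31.00259 = 0.25259 u.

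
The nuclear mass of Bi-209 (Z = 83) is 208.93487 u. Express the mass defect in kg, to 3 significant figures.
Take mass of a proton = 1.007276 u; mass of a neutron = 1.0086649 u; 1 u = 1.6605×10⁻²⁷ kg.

2.92e-27 kg

Z = 83, so N = A − Z = 209 − 83 = 126.
Total constituent mass: 83 × 1.007276 + 126 × 1.0086649 = 210.6956854 u
The mass defect is 210.6956854 − 208.93487 = 1.7608154 u.
In SI units: 1.7608154 u × 1.6605×10⁻²⁷ kg/u = 2.9238e-27 kg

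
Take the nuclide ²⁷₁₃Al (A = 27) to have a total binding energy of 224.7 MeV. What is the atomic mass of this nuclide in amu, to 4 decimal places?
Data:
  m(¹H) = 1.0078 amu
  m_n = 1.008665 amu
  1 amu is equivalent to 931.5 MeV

26.9815 amu

Mass defect = 224.7 MeV / (931.5 MeV/amu) = 0.241224 amu
Constituent mass = 13(1.0078) + 14(1.008665) = 27.222710 amu
Atomic mass = 27.222710 − 0.241224 = 26.981486 amu ≈ 26.9815 amu (to 4 decimal places)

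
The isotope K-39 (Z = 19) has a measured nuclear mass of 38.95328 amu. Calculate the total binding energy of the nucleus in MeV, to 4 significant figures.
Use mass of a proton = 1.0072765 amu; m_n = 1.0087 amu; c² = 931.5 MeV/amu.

The nucleus contains 19 protons and 39 − 19 = 20 neutrons.
Mass of separated nucleons = 19(1.0072765) + 20(1.0087) = 19.1382535 + 20.1740 = 39.3122535 amu
Δm = 39.3122535 − 38.95328 = 0.3589735 amu
Binding energy = Δm·c² = 0.3589735 × 931.5 MeV/amu = 334.384 MeV

334.4 MeV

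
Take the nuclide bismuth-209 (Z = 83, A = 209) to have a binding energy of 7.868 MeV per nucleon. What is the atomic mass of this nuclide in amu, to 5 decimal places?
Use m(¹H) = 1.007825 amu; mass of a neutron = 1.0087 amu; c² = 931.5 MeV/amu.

208.98034 amu

Total binding energy = 209 × 7.868 = 1644.412 MeV
Mass defect = 1644.412 MeV / (931.5 MeV/amu) = 1.7653376 amu
Constituent mass = 83(1.007825) + 126(1.0087) = 210.745675 amu
Atomic mass = 210.745675 − 1.7653376 = 208.9803374 amu ≈ 208.98034 amu (to 5 decimal places)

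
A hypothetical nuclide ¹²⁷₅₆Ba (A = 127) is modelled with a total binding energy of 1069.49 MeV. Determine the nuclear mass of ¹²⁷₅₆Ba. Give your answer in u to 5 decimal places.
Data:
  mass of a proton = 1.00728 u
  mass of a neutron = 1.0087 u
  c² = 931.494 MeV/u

126.87724 u

Mass defect = 1069.49 MeV / (931.494 MeV/u) = 1.1481448 u
Constituent mass = 56(1.00728) + 71(1.0087) = 128.02538 u
Nuclear mass = 128.02538 − 1.1481448 = 126.8772352 u ≈ 126.87724 u (to 5 decimal places)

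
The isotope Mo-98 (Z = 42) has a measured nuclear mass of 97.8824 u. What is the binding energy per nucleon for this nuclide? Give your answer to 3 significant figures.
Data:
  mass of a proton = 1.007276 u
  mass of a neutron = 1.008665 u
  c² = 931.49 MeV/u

Mass of separated nucleons = 42(1.007276) + 56(1.008665) = 42.305592 + 56.485240 = 98.790832 u
Δm = 98.790832 − 97.8824 = 0.908432 u
Binding energy = Δm·c² = 0.908432 × 931.49 MeV/u = 846.195 MeV
Per nucleon: 846.195 / 98 = 8.6346 MeV

8.63 MeV/nucleon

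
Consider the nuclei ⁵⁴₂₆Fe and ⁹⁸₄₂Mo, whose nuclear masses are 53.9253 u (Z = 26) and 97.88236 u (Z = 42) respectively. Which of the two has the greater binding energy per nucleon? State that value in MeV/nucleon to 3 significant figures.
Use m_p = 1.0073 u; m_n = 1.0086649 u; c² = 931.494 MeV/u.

⁵⁴₂₆Fe: Σm = 26(1.0073) + 28(1.0086649) = 54.4324172 u; Δm = 0.5071172 u; E_B = 472.38 MeV; E_B/A = 8.748 MeV
⁹⁸₄₂Mo: Σm = 42(1.0073) + 56(1.0086649) = 98.7918344 u; Δm = 0.9094744 u; E_B = 847.17 MeV; E_B/A = 8.6446 MeV
⁵⁴₂₆Fe has the higher binding energy per nucleon, so it is the more tightly bound nucleus.

⁵⁴₂₆Fe; 8.75 MeV/nucleon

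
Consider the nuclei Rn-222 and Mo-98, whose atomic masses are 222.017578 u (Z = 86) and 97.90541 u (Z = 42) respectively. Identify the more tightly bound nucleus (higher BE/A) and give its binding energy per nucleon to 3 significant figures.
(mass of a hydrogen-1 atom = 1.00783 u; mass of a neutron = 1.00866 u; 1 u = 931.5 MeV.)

Rn-222: Σm = 86(1.00783) + 136(1.00866) = 223.85114 u; Δm = 1.833562 u; E_B = 1708.0 MeV; E_B/A = 7.694 MeV
Mo-98: Σm = 42(1.00783) + 56(1.00866) = 98.81382 u; Δm = 0.90841 u; E_B = 846.18 MeV; E_B/A = 8.6345 MeV
Mo-98 has the higher binding energy per nucleon, so it is the more tightly bound nucleus.

Mo-98; 8.63 MeV/nucleon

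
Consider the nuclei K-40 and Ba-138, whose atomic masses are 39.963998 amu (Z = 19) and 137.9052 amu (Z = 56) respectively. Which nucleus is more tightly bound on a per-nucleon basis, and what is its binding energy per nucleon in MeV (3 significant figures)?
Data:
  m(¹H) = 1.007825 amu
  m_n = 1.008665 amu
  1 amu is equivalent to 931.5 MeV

K-40; 8.54 MeV/nucleon

K-40: Σm = 19(1.007825) + 21(1.008665) = 40.330640 amu; Δm = 0.366642 amu; E_B = 341.53 MeV; E_B/A = 8.538 MeV
Ba-138: Σm = 56(1.007825) + 82(1.008665) = 139.148730 amu; Δm = 1.243530 amu; E_B = 1158.35 MeV; E_B/A = 8.394 MeV
K-40 has the higher binding energy per nucleon, so it is the more tightly bound nucleus.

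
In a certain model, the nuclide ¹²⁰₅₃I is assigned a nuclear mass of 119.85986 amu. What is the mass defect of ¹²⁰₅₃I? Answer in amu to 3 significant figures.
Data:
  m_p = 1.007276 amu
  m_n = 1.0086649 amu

1.11 amu

The nucleus contains 53 protons and 120 − 53 = 67 neutrons.
Total constituent mass: 53 × 1.007276 + 67 × 1.0086649 = 120.9661763 amu
The mass defect is 120.9661763 − 119.85986 = 1.1063163 amu.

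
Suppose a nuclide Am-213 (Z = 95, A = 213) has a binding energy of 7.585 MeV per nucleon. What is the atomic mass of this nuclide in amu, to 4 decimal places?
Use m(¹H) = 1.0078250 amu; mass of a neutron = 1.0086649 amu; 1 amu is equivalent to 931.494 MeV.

Total binding energy = 213 × 7.585 = 1615.605 MeV
Mass defect = 1615.605 MeV / (931.494 MeV/amu) = 1.734423 amu
Constituent mass = 95(1.0078250) + 118(1.0086649) = 214.7658332 amu
Atomic mass = 214.7658332 − 1.734423 = 213.0314102 amu ≈ 213.0314 amu (to 4 decimal places)

213.0314 amu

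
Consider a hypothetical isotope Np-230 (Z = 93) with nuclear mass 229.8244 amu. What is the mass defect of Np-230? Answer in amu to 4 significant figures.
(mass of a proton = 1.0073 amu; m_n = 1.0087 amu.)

2.046 amu

The nucleus contains 93 protons and 230 − 93 = 137 neutrons.
Total constituent mass: 93 × 1.0073 + 137 × 1.0087 = 231.8708 amu
The mass defect is 231.8708 − 229.8244 = 2.0464 amu.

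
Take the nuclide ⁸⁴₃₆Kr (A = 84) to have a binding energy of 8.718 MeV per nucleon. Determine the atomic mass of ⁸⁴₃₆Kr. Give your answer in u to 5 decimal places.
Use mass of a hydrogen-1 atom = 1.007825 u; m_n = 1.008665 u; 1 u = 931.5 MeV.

Total binding energy = 84 × 8.718 = 732.312 MeV
Mass defect = 732.312 MeV / (931.5 MeV/u) = 0.7861643 u
Constituent mass = 36(1.007825) + 48(1.008665) = 84.697620 u
Atomic mass = 84.697620 − 0.7861643 = 83.9114557 u ≈ 83.91146 u (to 5 decimal places)

83.91146 u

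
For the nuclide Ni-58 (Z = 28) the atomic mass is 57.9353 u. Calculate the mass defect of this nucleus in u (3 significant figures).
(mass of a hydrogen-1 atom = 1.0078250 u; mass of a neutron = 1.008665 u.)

With 28 protons and 30 neutrons (A = 58):
Mass of separated nucleons = 28(1.0078250) + 30(1.008665) = 28.2191000 + 30.259950 = 58.4790500 u
The mass defect is 58.4790500 − 57.9353 = 0.5437500 u.

0.544 u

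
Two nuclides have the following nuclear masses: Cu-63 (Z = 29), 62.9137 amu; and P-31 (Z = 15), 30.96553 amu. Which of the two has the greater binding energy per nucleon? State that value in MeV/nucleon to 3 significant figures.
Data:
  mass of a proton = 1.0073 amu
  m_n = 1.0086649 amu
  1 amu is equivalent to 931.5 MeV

Cu-63; 8.76 MeV/nucleon

Cu-63: Σm = 29(1.0073) + 34(1.0086649) = 63.5063066 amu; Δm = 0.5926066 amu; E_B = 552.01 MeV; E_B/A = 8.762 MeV
P-31: Σm = 15(1.0073) + 16(1.0086649) = 31.2481384 amu; Δm = 0.2826084 amu; E_B = 263.25 MeV; E_B/A = 8.492 MeV
Cu-63 has the higher binding energy per nucleon, so it is the more tightly bound nucleus.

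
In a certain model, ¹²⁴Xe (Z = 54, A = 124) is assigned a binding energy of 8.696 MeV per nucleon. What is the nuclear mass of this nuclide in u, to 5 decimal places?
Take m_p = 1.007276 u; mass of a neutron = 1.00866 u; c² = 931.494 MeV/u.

Total binding energy = 124 × 8.696 = 1078.304 MeV
Mass defect = 1078.304 MeV / (931.494 MeV/u) = 1.1576070 u
Constituent mass = 54(1.007276) + 70(1.00866) = 124.999104 u
Nuclear mass = 124.999104 − 1.1576070 = 123.8414970 u ≈ 123.84150 u (to 5 decimal places)

123.84150 u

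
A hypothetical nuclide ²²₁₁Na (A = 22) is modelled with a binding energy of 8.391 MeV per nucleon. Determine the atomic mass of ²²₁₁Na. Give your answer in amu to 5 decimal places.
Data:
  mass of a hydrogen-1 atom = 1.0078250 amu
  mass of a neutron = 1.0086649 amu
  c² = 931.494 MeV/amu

21.98321 amu

Total binding energy = 22 × 8.391 = 184.602 MeV
Mass defect = 184.602 MeV / (931.494 MeV/amu) = 0.1981784 amu
Constituent mass = 11(1.0078250) + 11(1.0086649) = 22.1813889 amu
Atomic mass = 22.1813889 − 0.1981784 = 21.9832105 amu ≈ 21.98321 amu (to 5 decimal places)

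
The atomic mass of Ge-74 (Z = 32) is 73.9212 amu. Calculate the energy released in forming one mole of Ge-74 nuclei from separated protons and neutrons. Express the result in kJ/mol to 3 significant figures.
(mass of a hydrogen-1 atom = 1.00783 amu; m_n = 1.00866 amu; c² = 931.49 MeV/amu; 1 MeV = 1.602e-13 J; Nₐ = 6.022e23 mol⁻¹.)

6.23e+10 kJ/mol

With 32 protons and 42 neutrons (A = 74):
Σm = 32·m(¹H) + 42·m_n = 32.25056 + 42.36372 = 74.61428 amu
Mass defect Δm = 74.61428 − 73.9212 = 0.69308 amu
Converting to energy: 0.69308 amu × 931.49 MeV/amu = 645.597 MeV
Per nucleus in joules: 645.597 MeV × 1.602e-13 J/MeV = 1.0342e-10 J
Per mole: 1.0342e-10 J × 6.022e23 mol⁻¹ = 6.2280e+13 J/mol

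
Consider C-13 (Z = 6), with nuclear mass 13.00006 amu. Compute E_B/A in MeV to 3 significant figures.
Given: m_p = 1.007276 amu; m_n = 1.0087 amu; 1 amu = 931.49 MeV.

7.49 MeV/nucleon

Z = 6, so N = A − Z = 13 − 6 = 7.
Mass of separated nucleons = 6(1.007276) + 7(1.0087) = 6.043656 + 7.0609 = 13.104556 amu
Δm = 13.104556 − 13.00006 = 0.104496 amu
E_B = 0.104496 × 931.49 = 97.3370 MeV
Dividing by A = 13 gives 7.487 MeV per nucleon.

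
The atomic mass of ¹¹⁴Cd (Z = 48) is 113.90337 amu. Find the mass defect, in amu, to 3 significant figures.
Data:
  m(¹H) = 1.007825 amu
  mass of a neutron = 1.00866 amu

1.04 amu

Mass of separated nucleons = 48(1.007825) + 66(1.00866) = 48.375600 + 66.57156 = 114.947160 amu
Δm = 114.947160 − 113.90337 = 1.043790 amu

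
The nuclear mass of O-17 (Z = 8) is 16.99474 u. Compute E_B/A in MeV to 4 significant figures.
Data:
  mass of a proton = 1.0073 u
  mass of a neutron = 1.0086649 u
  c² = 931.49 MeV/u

7.761 MeV/nucleon

With 8 protons and 9 neutrons (A = 17):
Mass of separated nucleons = 8(1.0073) + 9(1.0086649) = 8.0584 + 9.0779841 = 17.1363841 u
Δm = 17.1363841 − 16.99474 = 0.1416441 u
Binding energy = Δm·c² = 0.1416441 × 931.49 MeV/u = 131.940 MeV
Per nucleon: 131.940 / 17 = 7.761 MeV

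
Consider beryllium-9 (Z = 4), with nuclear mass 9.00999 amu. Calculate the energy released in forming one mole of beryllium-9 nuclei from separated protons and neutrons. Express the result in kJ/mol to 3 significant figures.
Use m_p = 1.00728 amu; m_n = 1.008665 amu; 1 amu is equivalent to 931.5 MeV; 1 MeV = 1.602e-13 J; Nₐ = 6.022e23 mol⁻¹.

5.61e+09 kJ/mol

The nucleus contains 4 protons and 9 − 4 = 5 neutrons.
Total constituent mass: 4 × 1.00728 + 5 × 1.008665 = 9.072445 amu
Δm = 9.072445 − 9.00999 = 0.062455 amu
Converting to energy: 0.062455 amu × 931.5 MeV/amu = 58.1768 MeV
Per nucleus in joules: 58.1768 MeV × 1.602e-13 J/MeV = 9.3199e-12 J
Per mole: 9.3199e-12 J × 6.022e23 mol⁻¹ = 5.6124e+12 J/mol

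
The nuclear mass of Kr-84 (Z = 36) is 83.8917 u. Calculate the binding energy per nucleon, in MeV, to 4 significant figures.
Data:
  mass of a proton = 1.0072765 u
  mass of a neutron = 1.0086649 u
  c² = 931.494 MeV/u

Mass of separated nucleons = 36(1.0072765) + 48(1.0086649) = 36.2619540 + 48.4159152 = 84.6778692 u
The mass defect is 84.6778692 − 83.8917 = 0.7861692 u.
Converting to energy: 0.7861692 u × 931.494 MeV/u = 732.312 MeV
Per nucleon: 732.312 / 84 = 8.718 MeV

8.718 MeV/nucleon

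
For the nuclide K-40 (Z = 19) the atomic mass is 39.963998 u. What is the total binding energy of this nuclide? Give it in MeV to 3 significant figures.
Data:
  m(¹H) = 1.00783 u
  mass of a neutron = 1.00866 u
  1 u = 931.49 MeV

Total constituent mass: 19 × 1.00783 + 21 × 1.00866 = 40.33063 u
Mass defect Δm = 40.33063 − 39.963998 = 0.366632 u
E_B = 0.366632 × 931.49 = 341.514 MeV

342 MeV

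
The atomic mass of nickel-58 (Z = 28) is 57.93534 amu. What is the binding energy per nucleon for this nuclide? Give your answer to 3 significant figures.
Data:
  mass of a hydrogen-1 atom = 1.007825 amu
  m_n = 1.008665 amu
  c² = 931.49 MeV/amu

8.73 MeV/nucleon

With 28 protons and 30 neutrons (A = 58):
Σm = 28·m(¹H) + 30·m_n = 28.219100 + 30.259950 = 58.479050 amu
Δm = 58.479050 − 57.93534 = 0.543710 amu
Converting to energy: 0.543710 amu × 931.49 MeV/amu = 506.460 MeV
BE/A = 506.460 MeV / 58 = 8.732 MeV/nucleon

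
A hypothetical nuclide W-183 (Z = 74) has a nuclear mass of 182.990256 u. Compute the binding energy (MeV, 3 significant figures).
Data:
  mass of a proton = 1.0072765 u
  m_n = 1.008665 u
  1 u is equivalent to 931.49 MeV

Mass of separated nucleons = 74(1.0072765) + 109(1.008665) = 74.5384610 + 109.944485 = 184.4829460 u
Δm = 184.4829460 − 182.990256 = 1.4926900 u
Binding energy = Δm·c² = 1.4926900 × 931.49 MeV/u = 1390.43 MeV

1390 MeV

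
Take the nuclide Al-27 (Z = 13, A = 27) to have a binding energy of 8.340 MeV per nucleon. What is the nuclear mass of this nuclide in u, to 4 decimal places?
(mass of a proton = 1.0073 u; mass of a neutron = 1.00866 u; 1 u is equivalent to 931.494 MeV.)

26.9744 u

Total binding energy = 27 × 8.340 = 225.180 MeV
Mass defect = 225.180 MeV / (931.494 MeV/u) = 0.241741 u
Constituent mass = 13(1.0073) + 14(1.00866) = 27.21614 u
Nuclear mass = 27.21614 − 0.241741 = 26.974399 u ≈ 26.9744 u (to 4 decimal places)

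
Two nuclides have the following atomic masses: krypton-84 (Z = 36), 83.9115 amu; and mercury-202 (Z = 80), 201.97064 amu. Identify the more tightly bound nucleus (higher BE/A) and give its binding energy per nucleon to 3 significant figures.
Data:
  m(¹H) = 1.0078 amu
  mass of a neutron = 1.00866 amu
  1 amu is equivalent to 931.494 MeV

krypton-84; 8.70 MeV/nucleon

krypton-84: Σm = 36(1.0078) + 48(1.00866) = 84.69648 amu; Δm = 0.78498 amu; E_B = 731.20 MeV; E_B/A = 8.7048 MeV
mercury-202: Σm = 80(1.0078) + 122(1.00866) = 203.68052 amu; Δm = 1.70988 amu; E_B = 1592.74 MeV; E_B/A = 7.8849 MeV
krypton-84 has the higher binding energy per nucleon, so it is the more tightly bound nucleus.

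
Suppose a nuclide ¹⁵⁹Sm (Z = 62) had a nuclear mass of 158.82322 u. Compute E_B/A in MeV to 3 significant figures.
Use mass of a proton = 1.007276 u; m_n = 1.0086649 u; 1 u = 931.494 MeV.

With 62 protons and 97 neutrons (A = 159):
Σm = 62·m_p + 97·m_n = 62.451112 + 97.8404953 = 160.2916073 u
Δm = 160.2916073 − 158.82322 = 1.4683873 u
Converting to energy: 1.4683873 u × 931.494 MeV/u = 1367.79 MeV
Per nucleon: 1367.79 / 159 = 8.602 MeV

8.60 MeV/nucleon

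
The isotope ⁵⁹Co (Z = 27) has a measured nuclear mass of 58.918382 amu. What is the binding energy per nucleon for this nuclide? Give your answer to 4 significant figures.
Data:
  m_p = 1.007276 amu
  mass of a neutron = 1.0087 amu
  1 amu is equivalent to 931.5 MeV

8.786 MeV/nucleon

With 27 protons and 32 neutrons (A = 59):
Total constituent mass: 27 × 1.007276 + 32 × 1.0087 = 59.474852 amu
Δm = 59.474852 − 58.918382 = 0.556470 amu
Converting to energy: 0.556470 amu × 931.5 MeV/amu = 518.352 MeV
BE/A = 518.352 MeV / 59 = 8.786 MeV/nucleon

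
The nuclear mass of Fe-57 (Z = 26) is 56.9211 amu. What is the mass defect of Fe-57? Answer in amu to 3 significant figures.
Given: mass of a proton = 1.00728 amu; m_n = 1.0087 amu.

Σm = 26·m_p + 31·m_n = 26.18928 + 31.2697 = 57.45898 amu
Δm = 57.45898 − 56.9211 = 0.53788 amu

0.538 amu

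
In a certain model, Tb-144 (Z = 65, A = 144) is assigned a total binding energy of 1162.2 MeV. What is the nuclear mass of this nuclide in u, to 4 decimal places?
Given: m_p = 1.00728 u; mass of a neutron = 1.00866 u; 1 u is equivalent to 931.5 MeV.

Mass defect = 1162.2 MeV / (931.5 MeV/u) = 1.247665 u
Constituent mass = 65(1.00728) + 79(1.00866) = 145.15734 u
Nuclear mass = 145.15734 − 1.247665 = 143.909675 u ≈ 143.9097 u (to 4 decimal places)

143.9097 u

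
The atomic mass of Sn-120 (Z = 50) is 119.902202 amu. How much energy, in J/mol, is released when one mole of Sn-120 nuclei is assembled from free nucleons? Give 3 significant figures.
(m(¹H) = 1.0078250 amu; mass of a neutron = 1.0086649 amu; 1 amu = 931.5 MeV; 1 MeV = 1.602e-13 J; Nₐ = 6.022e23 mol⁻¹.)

Total constituent mass: 50 × 1.0078250 + 70 × 1.0086649 = 120.9977930 amu
The mass defect is 120.9977930 − 119.902202 = 1.0955910 amu.
Binding energy = Δm·c² = 1.0955910 × 931.5 MeV/amu = 1020.54 MeV
Per nucleus in joules: 1020.54 MeV × 1.602e-13 J/MeV = 1.6349e-10 J
Per mole: 1.6349e-10 J × 6.022e23 mol⁻¹ = 9.8454e+13 J/mol

9.85e+13 J/mol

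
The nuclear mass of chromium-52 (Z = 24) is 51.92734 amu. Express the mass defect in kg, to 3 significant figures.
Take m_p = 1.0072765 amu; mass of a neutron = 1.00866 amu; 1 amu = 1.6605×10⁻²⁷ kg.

8.13e-28 kg

With 24 protons and 28 neutrons (A = 52):
Σm = 24·m_p + 28·m_n = 24.1746360 + 28.24248 = 52.4171160 amu
The mass defect is 52.4171160 − 51.92734 = 0.4897760 amu.
In SI units: 0.4897760 amu × 1.6605×10⁻²⁷ kg/amu = 8.1327e-28 kg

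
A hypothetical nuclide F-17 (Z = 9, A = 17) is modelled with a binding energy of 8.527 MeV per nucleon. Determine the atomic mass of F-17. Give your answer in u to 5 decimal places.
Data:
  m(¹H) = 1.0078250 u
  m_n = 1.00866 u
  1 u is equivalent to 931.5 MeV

Total binding energy = 17 × 8.527 = 144.959 MeV
Mass defect = 144.959 MeV / (931.5 MeV/u) = 0.1556189 u
Constituent mass = 9(1.0078250) + 8(1.00866) = 17.1397050 u
Atomic mass = 17.1397050 − 0.1556189 = 16.9840861 u ≈ 16.98409 u (to 5 decimal places)

16.98409 u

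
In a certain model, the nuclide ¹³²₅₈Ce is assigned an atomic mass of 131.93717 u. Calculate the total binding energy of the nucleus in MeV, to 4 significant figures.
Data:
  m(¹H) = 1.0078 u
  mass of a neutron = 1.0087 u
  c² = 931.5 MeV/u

The nucleus contains 58 protons and 132 − 58 = 74 neutrons.
Mass of separated nucleons = 58(1.0078) + 74(1.0087) = 58.4524 + 74.6438 = 133.0962 u
The mass defect is 133.0962 − 131.93717 = 1.15903 u.
Converting to energy: 1.15903 u × 931.5 MeV/u = 1079.64 MeV

1080 MeV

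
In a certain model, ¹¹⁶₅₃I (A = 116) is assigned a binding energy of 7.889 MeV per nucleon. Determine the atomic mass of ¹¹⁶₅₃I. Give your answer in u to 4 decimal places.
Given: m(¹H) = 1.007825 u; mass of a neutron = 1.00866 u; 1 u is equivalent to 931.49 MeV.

115.9779 u

Total binding energy = 116 × 7.889 = 915.124 MeV
Mass defect = 915.124 MeV / (931.49 MeV/u) = 0.982430 u
Constituent mass = 53(1.007825) + 63(1.00866) = 116.960305 u
Atomic mass = 116.960305 − 0.982430 = 115.977875 u ≈ 115.9779 u (to 4 decimal places)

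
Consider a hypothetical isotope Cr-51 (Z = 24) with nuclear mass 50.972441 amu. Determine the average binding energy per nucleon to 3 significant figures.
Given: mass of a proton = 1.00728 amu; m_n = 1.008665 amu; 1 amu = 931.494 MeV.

7.97 MeV/nucleon

Σm = 24·m_p + 27·m_n = 24.17472 + 27.233955 = 51.408675 amu
Mass defect Δm = 51.408675 − 50.972441 = 0.436234 amu
Binding energy = Δm·c² = 0.436234 × 931.494 MeV/amu = 406.349 MeV
BE/A = 406.349 MeV / 51 = 7.968 MeV/nucleon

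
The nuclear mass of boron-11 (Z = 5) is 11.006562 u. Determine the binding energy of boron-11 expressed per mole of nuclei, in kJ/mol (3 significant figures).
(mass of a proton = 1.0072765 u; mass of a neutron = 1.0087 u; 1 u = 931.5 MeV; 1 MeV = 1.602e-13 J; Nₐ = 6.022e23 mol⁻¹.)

Σm = 5·m_p + 6·m_n = 5.0363825 + 6.0522 = 11.0885825 u
The mass defect is 11.0885825 − 11.006562 = 0.0820205 u.
E_B = 0.0820205 × 931.5 = 76.4021 MeV
Per nucleus in joules: 76.4021 MeV × 1.602e-13 J/MeV = 1.2240e-11 J
Per mole: 1.2240e-11 J × 6.022e23 mol⁻¹ = 7.3709e+12 J/mol

7.37e+09 kJ/mol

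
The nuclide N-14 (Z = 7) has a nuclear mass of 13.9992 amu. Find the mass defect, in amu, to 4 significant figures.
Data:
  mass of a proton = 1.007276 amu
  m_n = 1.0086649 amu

0.1124 amu

The nucleus contains 7 protons and 14 − 7 = 7 neutrons.
Mass of separated nucleons = 7(1.007276) + 7(1.0086649) = 7.050932 + 7.0606543 = 14.1115863 amu
Mass defect Δm = 14.1115863 − 13.9992 = 0.1123863 amu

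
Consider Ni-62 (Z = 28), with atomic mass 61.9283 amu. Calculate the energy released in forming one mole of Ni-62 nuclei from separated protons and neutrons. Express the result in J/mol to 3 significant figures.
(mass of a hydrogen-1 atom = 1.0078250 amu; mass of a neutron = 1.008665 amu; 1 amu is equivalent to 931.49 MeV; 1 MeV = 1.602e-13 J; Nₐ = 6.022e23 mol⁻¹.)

5.26e+13 J/mol

Mass of separated nucleons = 28(1.0078250) + 34(1.008665) = 28.2191000 + 34.294610 = 62.5137100 amu
Mass defect Δm = 62.5137100 − 61.9283 = 0.5854100 amu
Binding energy = Δm·c² = 0.5854100 × 931.49 MeV/amu = 545.304 MeV
Per nucleus in joules: 545.304 MeV × 1.602e-13 J/MeV = 8.7358e-11 J
Per mole: 8.7358e-11 J × 6.022e23 mol⁻¹ = 5.2607e+13 J/mol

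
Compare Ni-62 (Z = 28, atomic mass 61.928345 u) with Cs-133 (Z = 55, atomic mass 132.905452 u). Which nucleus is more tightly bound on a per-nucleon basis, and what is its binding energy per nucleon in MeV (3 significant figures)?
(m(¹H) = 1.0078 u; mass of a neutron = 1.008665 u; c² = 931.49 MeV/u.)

Ni-62; 8.78 MeV/nucleon

Ni-62: Σm = 28(1.0078) + 34(1.008665) = 62.513010 u; Δm = 0.584665 u; E_B = 544.61 MeV; E_B/A = 8.784 MeV
Cs-133: Σm = 55(1.0078) + 78(1.008665) = 134.104870 u; Δm = 1.199418 u; E_B = 1117.2 MeV; E_B/A = 8.400 MeV
Ni-62 has the higher binding energy per nucleon, so it is the more tightly bound nucleus.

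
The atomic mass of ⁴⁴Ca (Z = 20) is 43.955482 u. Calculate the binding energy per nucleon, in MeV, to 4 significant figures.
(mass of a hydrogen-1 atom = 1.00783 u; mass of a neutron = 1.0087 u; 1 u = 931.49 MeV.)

8.678 MeV/nucleon

With 20 protons and 24 neutrons (A = 44):
Total constituent mass: 20 × 1.00783 + 24 × 1.0087 = 44.36540 u
The mass defect is 44.36540 − 43.955482 = 0.409918 u.
Converting to energy: 0.409918 u × 931.49 MeV/u = 381.835 MeV
BE/A = 381.835 MeV / 44 = 8.678 MeV/nucleon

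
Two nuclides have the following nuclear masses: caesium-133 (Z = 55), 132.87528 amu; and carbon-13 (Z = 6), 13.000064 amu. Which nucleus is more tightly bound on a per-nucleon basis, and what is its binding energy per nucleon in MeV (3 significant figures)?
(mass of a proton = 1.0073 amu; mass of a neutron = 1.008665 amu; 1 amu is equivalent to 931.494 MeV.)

caesium-133: Σm = 55(1.0073) + 78(1.008665) = 134.077370 amu; Δm = 1.202090 amu; E_B = 1119.7 MeV; E_B/A = 8.419 MeV
carbon-13: Σm = 6(1.0073) + 7(1.008665) = 13.104455 amu; Δm = 0.104391 amu; E_B = 97.240 MeV; E_B/A = 7.480 MeV
caesium-133 has the higher binding energy per nucleon, so it is the more tightly bound nucleus.

caesium-133; 8.42 MeV/nucleon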